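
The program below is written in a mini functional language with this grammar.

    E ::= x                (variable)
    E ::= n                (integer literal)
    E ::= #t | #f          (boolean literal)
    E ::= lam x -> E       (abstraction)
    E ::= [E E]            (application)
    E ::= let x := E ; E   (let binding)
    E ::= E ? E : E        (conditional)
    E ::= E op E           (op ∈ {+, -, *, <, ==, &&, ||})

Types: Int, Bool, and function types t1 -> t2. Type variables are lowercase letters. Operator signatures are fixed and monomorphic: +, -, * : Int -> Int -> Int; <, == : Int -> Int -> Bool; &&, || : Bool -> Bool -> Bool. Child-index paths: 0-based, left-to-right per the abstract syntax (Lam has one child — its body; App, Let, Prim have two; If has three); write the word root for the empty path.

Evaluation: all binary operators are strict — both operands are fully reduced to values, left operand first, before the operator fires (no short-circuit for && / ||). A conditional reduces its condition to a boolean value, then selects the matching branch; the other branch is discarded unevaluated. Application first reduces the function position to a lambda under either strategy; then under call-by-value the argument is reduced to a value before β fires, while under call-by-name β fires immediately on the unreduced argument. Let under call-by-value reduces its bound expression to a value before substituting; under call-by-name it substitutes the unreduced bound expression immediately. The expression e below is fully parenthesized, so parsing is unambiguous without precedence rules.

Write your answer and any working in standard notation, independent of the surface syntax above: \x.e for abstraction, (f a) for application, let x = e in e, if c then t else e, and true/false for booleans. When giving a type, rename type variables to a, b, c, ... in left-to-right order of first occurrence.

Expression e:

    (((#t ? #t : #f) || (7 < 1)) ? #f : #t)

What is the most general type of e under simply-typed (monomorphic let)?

Answer: Bool

Trace:
  unify Bool ~ Bool
  unify Bool ~ Bool
  unify Bool ~ Bool
  unify Int ~ Int
  unify Int ~ Int
  unify Bool ~ Bool
  unify Bool ~ Bool
  unify Bool ~ Bool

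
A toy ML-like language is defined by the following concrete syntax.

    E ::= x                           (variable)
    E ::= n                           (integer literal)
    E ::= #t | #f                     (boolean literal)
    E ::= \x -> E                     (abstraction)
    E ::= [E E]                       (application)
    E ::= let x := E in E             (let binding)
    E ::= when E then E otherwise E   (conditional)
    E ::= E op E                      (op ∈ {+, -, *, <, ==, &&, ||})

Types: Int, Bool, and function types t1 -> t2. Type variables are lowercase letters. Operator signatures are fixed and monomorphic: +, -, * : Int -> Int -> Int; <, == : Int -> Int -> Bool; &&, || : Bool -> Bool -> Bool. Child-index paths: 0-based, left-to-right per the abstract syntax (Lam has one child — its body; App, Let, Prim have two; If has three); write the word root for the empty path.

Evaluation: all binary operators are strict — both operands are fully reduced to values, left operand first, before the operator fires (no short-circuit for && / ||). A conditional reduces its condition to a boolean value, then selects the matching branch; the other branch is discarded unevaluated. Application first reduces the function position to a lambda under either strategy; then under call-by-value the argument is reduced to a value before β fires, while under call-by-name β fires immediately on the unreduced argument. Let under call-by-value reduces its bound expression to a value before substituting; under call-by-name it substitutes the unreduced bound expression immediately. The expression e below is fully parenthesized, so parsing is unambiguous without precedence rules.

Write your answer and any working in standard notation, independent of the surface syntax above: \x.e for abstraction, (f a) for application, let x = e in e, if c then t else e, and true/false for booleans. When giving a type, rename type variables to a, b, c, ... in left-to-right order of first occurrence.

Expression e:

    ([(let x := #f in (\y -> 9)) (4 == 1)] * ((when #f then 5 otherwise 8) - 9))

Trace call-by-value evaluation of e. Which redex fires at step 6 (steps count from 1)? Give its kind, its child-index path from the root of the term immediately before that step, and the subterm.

Answer: delta at root : (9 * -1)

Trace:
step 0: (((let x = false in (\y.9)) (4 == 1)) * ((if false then 5 else 8) - 9))
step 1: [let@0.0] (((\y.9) (4 == 1)) * ((if false then 5 else 8) - 9))
step 2: [delta@0.1] (((\y.9) false) * ((if false then 5 else 8) - 9))
step 3: [beta@0] (9 * ((if false then 5 else 8) - 9))
step 4: [if@1.0] (9 * (8 - 9))
step 5: [delta@1] (9 * -1)
step 6: [delta@root] -9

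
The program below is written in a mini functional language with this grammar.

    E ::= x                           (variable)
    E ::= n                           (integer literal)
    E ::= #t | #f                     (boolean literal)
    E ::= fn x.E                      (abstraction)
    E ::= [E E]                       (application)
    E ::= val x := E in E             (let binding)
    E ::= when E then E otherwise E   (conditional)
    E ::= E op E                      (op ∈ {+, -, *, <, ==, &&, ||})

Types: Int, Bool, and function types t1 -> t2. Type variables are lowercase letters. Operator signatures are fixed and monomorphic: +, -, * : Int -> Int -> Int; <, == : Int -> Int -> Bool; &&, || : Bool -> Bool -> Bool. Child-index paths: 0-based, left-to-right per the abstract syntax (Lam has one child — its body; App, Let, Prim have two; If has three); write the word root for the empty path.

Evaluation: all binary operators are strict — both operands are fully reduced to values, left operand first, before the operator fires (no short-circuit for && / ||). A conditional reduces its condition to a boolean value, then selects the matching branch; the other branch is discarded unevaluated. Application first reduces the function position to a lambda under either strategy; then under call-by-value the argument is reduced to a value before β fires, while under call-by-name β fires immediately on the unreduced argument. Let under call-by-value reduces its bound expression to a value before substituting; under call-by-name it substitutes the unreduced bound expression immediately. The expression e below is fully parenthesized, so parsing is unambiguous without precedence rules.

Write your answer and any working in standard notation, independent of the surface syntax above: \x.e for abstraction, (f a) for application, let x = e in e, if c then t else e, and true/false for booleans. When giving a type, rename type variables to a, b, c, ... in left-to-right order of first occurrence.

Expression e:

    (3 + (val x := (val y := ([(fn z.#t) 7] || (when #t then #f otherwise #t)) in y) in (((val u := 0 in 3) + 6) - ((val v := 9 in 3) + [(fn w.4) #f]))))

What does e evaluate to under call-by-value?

Answer: 5

Trace:
step 0: (3 + (let x = (let y = (((\z.true) 7) || (if true then false else true)) in y) in (((let u = 0 in 3) + 6) - ((let v = 9 in 3) + ((\w.4) false)))))
step 1: [beta@1.0.0.0] (3 + (let x = (let y = (true || (if true then false else true)) in y) in (((let u = 0 in 3) + 6) - ((let v = 9 in 3) + ((\w.4) false)))))
step 2: [if@1.0.0.1] (3 + (let x = (let y = (true || false) in y) in (((let u = 0 in 3) + 6) - ((let v = 9 in 3) + ((\w.4) false)))))
step 3: [delta@1.0.0] (3 + (let x = (let y = true in y) in (((let u = 0 in 3) + 6) - ((let v = 9 in 3) + ((\w.4) false)))))
step 4: [let@1.0] (3 + (let x = true in (((let u = 0 in 3) + 6) - ((let v = 9 in 3) + ((\w.4) false)))))
step 5: [let@1] (3 + (((let u = 0 in 3) + 6) - ((let v = 9 in 3) + ((\w.4) false))))
step 6: [let@1.0.0] (3 + ((3 + 6) - ((let v = 9 in 3) + ((\w.4) false))))
step 7: [delta@1.0] (3 + (9 - ((let v = 9 in 3) + ((\w.4) false))))
step 8: [let@1.1.0] (3 + (9 - (3 + ((\w.4) false))))
step 9: [beta@1.1.1] (3 + (9 - (3 + 4)))
step 10: [delta@1.1] (3 + (9 - 7))
step 11: [delta@1] (3 + 2)
step 12: [delta@root] 5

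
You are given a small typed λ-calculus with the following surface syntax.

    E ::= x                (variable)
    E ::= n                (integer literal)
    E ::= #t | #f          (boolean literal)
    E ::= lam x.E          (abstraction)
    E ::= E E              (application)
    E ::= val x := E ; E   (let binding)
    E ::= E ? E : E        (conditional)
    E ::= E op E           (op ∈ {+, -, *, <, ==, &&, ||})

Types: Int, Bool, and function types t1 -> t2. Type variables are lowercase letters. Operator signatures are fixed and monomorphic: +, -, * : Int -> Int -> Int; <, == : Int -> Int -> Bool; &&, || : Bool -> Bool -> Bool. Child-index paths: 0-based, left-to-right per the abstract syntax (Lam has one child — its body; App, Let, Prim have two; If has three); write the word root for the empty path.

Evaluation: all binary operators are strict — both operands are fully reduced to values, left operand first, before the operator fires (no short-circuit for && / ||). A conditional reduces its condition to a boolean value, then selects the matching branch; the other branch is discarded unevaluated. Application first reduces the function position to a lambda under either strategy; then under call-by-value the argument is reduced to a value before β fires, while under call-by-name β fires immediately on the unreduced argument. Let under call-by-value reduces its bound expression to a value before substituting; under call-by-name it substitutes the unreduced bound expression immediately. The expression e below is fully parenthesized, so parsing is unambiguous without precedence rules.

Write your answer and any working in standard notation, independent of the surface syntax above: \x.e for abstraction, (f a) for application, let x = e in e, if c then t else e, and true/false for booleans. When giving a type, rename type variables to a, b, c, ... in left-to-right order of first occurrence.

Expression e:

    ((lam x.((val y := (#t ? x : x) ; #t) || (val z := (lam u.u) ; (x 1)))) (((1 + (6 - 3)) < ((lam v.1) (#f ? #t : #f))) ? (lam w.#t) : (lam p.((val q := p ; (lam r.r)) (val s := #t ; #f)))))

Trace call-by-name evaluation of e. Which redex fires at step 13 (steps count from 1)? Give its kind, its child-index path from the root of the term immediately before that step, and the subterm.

Trace:
step 0: ((\x.((let y = (if true then x else x) in true) || (let z = (\u.u) in (x 1)))) (if ((1 + (6 - 3)) < ((\v.1) (if false then true else false))) then (\w.true) else (\p.((let q = p in (\r.r)) (let s = true in false)))))
step 1: [beta@root] ((let y = (if true then (if ((1 + (6 - 3)) < ((\v.1) (if false then true else false))) then (\w.true) else (\p.((let q = p in (\r.r)) (let s = true in false)))) else (if ((1 + (6 - 3)) < ((\v.1) (if false then true else false))) then (\w.true) else (\p.((let q = p in (\r.r)) (let s = true in false))))) in true) || (let z = (\u.u) in ((if ((1 + (6 - 3)) < ((\v.1) (if false then true else false))) then (\w.true) else (\p.((let q = p in (\r.r)) (let s = true in false)))) 1)))
step 2: [let@0] (true || (let z = (\u.u) in ((if ((1 + (6 - 3)) < ((\v.1) (if false then true else false))) then (\w.true) else (\p.((let q = p in (\r.r)) (let s = true in false)))) 1)))
step 3: [let@1] (true || ((if ((1 + (6 - 3)) < ((\v.1) (if false then true else false))) then (\w.true) else (\p.((let q = p in (\r.r)) (let s = true in false)))) 1))
step 4: [delta@1.0.0.0.1] (true || ((if ((1 + 3) < ((\v.1) (if false then true else false))) then (\w.true) else (\p.((let q = p in (\r.r)) (let s = true in false)))) 1))
step 5: [delta@1.0.0.0] (true || ((if (4 < ((\v.1) (if false then true else false))) then (\w.true) else (\p.((let q = p in (\r.r)) (let s = true in false)))) 1))
step 6: [beta@1.0.0.1] (true || ((if (4 < 1) then (\w.true) else (\p.((let q = p in (\r.r)) (let s = true in false)))) 1))
step 7: [delta@1.0.0] (true || ((if false then (\w.true) else (\p.((let q = p in (\r.r)) (let s = true in false)))) 1))
step 8: [if@1.0] (true || ((\p.((let q = p in (\r.r)) (let s = true in false))) 1))
step 9: [beta@1] (true || ((let q = 1 in (\r.r)) (let s = true in false)))
step 10: [let@1.0] (true || ((\r.r) (let s = true in false)))
step 11: [beta@1] (true || (let s = true in false))
step 12: [let@1] (true || false)
step 13: [delta@root] true

Answer: delta at root : (true || false)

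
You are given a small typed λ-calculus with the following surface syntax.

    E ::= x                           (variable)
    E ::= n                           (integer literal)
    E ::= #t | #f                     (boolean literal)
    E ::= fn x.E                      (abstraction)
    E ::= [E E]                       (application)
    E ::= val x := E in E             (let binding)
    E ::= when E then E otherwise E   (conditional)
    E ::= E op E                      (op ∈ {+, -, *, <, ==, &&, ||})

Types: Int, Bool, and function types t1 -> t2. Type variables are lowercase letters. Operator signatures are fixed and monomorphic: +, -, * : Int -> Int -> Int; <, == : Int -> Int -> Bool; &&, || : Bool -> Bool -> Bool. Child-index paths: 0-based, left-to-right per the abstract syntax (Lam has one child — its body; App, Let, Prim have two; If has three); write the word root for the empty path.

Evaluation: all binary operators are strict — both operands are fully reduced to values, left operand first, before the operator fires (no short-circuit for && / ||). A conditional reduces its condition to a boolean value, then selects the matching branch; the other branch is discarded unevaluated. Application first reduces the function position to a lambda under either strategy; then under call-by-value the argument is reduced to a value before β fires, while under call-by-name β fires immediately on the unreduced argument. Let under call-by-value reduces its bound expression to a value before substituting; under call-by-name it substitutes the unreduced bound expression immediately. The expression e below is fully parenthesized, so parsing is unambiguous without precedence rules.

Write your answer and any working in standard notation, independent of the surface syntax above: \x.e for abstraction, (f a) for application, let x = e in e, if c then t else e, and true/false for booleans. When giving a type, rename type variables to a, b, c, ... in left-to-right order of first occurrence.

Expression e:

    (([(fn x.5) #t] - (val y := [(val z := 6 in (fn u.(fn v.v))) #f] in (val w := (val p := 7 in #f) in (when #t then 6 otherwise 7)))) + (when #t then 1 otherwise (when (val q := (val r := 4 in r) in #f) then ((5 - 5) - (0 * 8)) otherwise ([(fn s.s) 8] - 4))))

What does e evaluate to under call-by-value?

Answer: 0

Working:
step 0: ((((\x.5) true) - (let y = ((let z = 6 in (\u.(\v.v))) false) in (let w = (let p = 7 in false) in (if true then 6 else 7)))) + (if true then 1 else (if (let q = (let r = 4 in r) in false) then ((5 - 5) - (0 * 8)) else (((\s.s) 8) - 4))))
step 1: [beta@0.0] ((5 - (let y = ((let z = 6 in (\u.(\v.v))) false) in (let w = (let p = 7 in false) in (if true then 6 else 7)))) + (if true then 1 else (if (let q = (let r = 4 in r) in false) then ((5 - 5) - (0 * 8)) else (((\s.s) 8) - 4))))
step 2: [let@0.1.0.0] ((5 - (let y = ((\u.(\v.v)) false) in (let w = (let p = 7 in false) in (if true then 6 else 7)))) + (if true then 1 else (if (let q = (let r = 4 in r) in false) then ((5 - 5) - (0 * 8)) else (((\s.s) 8) - 4))))
step 3: [beta@0.1.0] ((5 - (let y = (\v.v) in (let w = (let p = 7 in false) in (if true then 6 else 7)))) + (if true then 1 else (if (let q = (let r = 4 in r) in false) then ((5 - 5) - (0 * 8)) else (((\s.s) 8) - 4))))
step 4: [let@0.1] ((5 - (let w = (let p = 7 in false) in (if true then 6 else 7))) + (if true then 1 else (if (let q = (let r = 4 in r) in false) then ((5 - 5) - (0 * 8)) else (((\s.s) 8) - 4))))
step 5: [let@0.1.0] ((5 - (let w = false in (if true then 6 else 7))) + (if true then 1 else (if (let q = (let r = 4 in r) in false) then ((5 - 5) - (0 * 8)) else (((\s.s) 8) - 4))))
step 6: [let@0.1] ((5 - (if true then 6 else 7)) + (if true then 1 else (if (let q = (let r = 4 in r) in false) then ((5 - 5) - (0 * 8)) else (((\s.s) 8) - 4))))
step 7: [if@0.1] ((5 - 6) + (if true then 1 else (if (let q = (let r = 4 in r) in false) then ((5 - 5) - (0 * 8)) else (((\s.s) 8) - 4))))
step 8: [delta@0] (-1 + (if true then 1 else (if (let q = (let r = 4 in r) in false) then ((5 - 5) - (0 * 8)) else (((\s.s) 8) - 4))))
step 9: [if@1] (-1 + 1)
step 10: [delta@root] 0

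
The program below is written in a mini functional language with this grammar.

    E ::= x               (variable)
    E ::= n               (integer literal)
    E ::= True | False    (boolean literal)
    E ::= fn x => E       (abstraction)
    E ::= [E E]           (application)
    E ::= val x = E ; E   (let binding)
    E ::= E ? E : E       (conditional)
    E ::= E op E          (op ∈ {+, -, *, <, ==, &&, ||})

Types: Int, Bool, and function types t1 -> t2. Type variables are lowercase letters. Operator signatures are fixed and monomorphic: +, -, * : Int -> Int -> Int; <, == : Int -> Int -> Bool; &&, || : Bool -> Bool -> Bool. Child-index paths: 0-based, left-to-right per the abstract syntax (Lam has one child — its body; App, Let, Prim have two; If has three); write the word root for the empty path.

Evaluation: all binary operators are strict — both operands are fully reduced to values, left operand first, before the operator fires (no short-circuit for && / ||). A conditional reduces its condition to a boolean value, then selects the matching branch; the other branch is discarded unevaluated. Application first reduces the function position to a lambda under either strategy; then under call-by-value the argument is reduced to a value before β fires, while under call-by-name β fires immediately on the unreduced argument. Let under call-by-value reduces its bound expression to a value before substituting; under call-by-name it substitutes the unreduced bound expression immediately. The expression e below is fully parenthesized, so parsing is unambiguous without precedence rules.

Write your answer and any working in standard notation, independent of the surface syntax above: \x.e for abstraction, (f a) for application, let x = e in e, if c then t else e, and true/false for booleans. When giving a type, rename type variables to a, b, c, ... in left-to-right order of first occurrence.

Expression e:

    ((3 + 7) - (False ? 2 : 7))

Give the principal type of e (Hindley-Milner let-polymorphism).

Answer: Int

Derivation:
  unify Int ~ Int
  unify Int ~ Int
  unify Int ~ Int
  unify Bool ~ Bool
  unify Int ~ Int
  unify Int ~ Int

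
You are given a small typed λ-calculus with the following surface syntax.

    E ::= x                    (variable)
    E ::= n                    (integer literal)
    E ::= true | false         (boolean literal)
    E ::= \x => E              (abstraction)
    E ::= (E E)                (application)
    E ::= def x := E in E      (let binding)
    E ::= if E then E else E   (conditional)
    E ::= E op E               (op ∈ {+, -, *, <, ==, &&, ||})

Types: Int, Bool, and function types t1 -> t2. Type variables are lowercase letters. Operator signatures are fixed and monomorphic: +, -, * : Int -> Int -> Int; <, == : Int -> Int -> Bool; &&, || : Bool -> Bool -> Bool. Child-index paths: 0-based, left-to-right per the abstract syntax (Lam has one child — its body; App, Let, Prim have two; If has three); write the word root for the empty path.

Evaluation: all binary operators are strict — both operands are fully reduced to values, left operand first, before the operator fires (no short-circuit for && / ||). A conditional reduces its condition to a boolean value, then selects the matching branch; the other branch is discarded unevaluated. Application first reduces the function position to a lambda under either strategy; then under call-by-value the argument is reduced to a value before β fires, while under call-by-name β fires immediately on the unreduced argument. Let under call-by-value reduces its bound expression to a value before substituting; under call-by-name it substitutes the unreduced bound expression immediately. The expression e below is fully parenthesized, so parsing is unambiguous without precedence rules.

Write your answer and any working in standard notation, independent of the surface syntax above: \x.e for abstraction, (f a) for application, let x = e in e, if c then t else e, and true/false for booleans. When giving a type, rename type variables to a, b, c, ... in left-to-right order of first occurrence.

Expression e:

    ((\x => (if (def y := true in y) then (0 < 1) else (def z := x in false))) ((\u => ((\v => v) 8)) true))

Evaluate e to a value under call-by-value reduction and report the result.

Answer: true

Working:
step 0: ((\x.(if (let y = true in y) then (0 < 1) else (let z = x in false))) ((\u.((\v.v) 8)) true))
step 1: [beta@1] ((\x.(if (let y = true in y) then (0 < 1) else (let z = x in false))) ((\v.v) 8))
step 2: [beta@1] ((\x.(if (let y = true in y) then (0 < 1) else (let z = x in false))) 8)
step 3: [beta@root] (if (let y = true in y) then (0 < 1) else (let z = 8 in false))
step 4: [let@0] (if true then (0 < 1) else (let z = 8 in false))
step 5: [if@root] (0 < 1)
step 6: [delta@root] true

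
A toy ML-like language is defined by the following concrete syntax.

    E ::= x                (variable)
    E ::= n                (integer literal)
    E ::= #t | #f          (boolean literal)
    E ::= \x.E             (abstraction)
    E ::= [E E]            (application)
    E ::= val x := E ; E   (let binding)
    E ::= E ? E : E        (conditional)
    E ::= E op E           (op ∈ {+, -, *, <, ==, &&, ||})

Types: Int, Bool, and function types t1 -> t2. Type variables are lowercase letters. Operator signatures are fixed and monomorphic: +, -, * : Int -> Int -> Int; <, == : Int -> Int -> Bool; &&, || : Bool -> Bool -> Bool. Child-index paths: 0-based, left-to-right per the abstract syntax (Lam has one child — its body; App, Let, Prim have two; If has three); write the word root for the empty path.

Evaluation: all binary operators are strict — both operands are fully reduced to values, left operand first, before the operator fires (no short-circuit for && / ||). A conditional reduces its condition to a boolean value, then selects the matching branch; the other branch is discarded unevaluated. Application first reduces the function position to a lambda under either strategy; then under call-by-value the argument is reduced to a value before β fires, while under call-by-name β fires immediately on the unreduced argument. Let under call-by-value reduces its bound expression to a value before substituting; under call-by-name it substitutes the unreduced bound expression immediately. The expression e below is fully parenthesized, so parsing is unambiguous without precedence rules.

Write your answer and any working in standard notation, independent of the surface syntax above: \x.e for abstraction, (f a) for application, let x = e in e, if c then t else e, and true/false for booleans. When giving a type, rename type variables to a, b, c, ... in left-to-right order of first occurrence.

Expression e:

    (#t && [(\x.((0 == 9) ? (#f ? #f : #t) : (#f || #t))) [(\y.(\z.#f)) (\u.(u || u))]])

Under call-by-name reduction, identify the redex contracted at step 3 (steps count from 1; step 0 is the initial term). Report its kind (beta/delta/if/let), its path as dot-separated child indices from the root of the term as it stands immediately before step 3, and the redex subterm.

Answer: if at 1 : (if false then (if false then false else true) else (false || true))

Working:
step 0: (true && ((\x.(if (0 == 9) then (if false then false else true) else (false || true))) ((\y.(\z.false)) (\u.(u || u)))))
step 1: [beta@1] (true && (if (0 == 9) then (if false then false else true) else (false || true)))
step 2: [delta@1.0] (true && (if false then (if false then false else true) else (false || true)))
step 3: [if@1] (true && (false || true))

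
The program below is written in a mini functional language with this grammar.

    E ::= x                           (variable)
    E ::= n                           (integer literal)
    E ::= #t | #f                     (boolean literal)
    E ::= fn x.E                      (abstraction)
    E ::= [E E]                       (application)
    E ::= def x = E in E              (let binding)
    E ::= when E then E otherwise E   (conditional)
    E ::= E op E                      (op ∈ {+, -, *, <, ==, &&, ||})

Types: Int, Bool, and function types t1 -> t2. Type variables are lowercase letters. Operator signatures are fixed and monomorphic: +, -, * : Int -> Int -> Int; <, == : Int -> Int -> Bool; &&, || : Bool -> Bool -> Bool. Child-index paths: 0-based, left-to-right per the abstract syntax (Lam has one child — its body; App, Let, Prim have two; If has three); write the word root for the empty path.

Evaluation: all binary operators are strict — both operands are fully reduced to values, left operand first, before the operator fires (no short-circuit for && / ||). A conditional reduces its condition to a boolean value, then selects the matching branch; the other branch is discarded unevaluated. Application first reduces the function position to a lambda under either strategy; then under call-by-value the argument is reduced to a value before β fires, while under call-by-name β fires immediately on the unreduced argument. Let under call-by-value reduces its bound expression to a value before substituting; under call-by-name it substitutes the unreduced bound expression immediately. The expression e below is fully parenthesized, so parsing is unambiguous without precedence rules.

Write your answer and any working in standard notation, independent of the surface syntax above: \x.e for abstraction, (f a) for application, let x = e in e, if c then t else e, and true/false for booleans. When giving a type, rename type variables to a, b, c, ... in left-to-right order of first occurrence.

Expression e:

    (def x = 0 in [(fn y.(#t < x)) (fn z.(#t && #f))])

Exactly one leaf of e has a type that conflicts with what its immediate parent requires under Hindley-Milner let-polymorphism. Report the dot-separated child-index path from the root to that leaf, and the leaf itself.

Answer: 1.0.0.0 : true

Working:
let x : Int
  unify Bool ~ Int
  FAIL: mismatch Bool ~ Int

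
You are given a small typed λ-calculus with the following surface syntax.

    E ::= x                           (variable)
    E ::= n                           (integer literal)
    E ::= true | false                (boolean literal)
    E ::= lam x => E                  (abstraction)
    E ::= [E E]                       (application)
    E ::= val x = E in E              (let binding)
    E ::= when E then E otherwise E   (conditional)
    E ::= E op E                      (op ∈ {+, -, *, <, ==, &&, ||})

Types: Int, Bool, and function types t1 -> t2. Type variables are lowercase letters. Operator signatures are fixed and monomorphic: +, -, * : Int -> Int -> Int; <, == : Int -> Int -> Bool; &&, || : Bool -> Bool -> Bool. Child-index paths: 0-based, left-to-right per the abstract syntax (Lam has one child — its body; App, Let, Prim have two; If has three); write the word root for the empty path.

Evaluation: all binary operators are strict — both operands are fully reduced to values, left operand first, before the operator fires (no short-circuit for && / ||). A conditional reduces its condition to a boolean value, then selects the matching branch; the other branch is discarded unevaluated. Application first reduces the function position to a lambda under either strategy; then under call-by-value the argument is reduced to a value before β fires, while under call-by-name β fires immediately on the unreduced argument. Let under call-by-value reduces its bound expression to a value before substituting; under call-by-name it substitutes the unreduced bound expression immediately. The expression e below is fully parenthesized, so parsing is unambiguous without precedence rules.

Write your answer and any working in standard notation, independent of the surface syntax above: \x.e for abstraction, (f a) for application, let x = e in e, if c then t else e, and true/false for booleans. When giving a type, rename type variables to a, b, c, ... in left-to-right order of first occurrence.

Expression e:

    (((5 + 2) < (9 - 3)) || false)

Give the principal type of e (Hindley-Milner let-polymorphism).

Working:
  unify Int ~ Int
  unify Int ~ Int
  unify Int ~ Int
  unify Int ~ Int
  unify Int ~ Int
  unify Int ~ Int
  unify Bool ~ Bool
  unify Bool ~ Bool

Answer: Bool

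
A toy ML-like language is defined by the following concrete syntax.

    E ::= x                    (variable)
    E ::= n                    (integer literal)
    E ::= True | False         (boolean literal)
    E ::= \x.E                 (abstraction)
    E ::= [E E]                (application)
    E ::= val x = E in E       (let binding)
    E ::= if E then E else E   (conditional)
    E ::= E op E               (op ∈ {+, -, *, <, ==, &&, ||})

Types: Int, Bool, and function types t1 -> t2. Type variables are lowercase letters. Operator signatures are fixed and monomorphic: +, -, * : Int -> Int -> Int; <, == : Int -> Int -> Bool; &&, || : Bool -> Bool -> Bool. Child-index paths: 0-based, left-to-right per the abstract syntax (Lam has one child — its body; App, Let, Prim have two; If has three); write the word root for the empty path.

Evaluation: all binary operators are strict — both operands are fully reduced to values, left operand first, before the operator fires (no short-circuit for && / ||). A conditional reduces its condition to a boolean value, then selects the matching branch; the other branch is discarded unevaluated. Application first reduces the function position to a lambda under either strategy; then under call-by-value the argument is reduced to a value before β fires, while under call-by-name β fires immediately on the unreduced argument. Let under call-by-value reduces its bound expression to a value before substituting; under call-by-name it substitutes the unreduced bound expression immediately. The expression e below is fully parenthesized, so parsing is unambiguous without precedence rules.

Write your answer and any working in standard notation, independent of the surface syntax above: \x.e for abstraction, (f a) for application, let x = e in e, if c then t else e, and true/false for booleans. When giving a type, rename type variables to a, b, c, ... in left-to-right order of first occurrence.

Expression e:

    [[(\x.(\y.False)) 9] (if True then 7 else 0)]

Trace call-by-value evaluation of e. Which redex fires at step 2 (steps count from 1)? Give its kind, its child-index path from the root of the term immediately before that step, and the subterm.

Answer: if at 1 : (if true then 7 else 0)

Trace:
step 0: (((\x.(\y.false)) 9) (if true then 7 else 0))
step 1: [beta@0] ((\y.false) (if true then 7 else 0))
step 2: [if@1] ((\y.false) 7)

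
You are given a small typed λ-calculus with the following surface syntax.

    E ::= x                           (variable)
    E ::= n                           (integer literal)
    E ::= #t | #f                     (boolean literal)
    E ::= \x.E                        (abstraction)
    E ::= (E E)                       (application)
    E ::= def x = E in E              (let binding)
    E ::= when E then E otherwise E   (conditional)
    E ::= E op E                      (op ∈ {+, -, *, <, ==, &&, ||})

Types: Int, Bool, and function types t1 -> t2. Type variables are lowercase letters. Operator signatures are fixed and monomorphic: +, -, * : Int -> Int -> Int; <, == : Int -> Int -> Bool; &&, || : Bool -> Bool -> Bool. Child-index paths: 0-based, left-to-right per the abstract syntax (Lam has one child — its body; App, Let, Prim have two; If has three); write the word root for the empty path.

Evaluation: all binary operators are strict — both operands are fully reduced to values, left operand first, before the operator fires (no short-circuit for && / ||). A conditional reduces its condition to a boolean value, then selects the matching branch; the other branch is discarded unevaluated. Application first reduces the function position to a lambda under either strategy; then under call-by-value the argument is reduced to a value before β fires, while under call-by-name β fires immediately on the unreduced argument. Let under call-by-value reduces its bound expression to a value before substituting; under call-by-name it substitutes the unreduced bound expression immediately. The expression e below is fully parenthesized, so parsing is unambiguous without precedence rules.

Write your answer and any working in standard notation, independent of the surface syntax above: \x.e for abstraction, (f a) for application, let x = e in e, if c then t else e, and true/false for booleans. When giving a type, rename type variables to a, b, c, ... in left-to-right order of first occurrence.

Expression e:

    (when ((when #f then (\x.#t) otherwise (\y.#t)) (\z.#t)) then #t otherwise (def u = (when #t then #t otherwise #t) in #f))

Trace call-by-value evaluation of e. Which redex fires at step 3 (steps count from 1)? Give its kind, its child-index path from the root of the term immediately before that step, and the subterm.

Answer: if at root : (if true then true else (let u = (if true then true else true) in false))

Trace:
step 0: (if ((if false then (\x.true) else (\y.true)) (\z.true)) then true else (let u = (if true then true else true) in false))
step 1: [if@0.0] (if ((\y.true) (\z.true)) then true else (let u = (if true then true else true) in false))
step 2: [beta@0] (if true then true else (let u = (if true then true else true) in false))
step 3: [if@root] true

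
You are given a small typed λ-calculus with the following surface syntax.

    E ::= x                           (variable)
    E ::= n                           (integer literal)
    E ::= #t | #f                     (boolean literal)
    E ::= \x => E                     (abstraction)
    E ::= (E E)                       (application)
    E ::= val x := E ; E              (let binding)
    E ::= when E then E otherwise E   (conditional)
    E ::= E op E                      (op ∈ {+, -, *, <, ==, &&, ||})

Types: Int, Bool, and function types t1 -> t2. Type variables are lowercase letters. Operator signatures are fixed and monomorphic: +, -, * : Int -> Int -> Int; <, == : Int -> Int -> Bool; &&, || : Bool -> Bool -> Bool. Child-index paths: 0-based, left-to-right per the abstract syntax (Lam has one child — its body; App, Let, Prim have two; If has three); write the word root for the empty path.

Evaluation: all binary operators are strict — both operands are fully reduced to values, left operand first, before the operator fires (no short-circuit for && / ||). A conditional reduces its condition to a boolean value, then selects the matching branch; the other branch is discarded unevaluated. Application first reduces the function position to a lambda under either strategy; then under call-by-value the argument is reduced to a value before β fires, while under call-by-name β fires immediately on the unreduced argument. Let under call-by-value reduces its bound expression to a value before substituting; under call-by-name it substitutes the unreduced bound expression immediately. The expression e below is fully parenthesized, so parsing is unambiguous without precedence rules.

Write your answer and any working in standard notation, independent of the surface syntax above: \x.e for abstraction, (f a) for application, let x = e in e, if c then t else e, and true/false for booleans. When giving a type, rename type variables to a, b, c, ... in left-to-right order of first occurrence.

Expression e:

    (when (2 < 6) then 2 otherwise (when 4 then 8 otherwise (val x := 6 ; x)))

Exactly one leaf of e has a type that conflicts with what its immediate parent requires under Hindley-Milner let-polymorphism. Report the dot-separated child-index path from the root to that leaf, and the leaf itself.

Working:
  unify Int ~ Int
  unify Int ~ Int
  unify Bool ~ Bool
  unify Int ~ Bool
  FAIL: mismatch Int ~ Bool

Answer: 2.0 : 4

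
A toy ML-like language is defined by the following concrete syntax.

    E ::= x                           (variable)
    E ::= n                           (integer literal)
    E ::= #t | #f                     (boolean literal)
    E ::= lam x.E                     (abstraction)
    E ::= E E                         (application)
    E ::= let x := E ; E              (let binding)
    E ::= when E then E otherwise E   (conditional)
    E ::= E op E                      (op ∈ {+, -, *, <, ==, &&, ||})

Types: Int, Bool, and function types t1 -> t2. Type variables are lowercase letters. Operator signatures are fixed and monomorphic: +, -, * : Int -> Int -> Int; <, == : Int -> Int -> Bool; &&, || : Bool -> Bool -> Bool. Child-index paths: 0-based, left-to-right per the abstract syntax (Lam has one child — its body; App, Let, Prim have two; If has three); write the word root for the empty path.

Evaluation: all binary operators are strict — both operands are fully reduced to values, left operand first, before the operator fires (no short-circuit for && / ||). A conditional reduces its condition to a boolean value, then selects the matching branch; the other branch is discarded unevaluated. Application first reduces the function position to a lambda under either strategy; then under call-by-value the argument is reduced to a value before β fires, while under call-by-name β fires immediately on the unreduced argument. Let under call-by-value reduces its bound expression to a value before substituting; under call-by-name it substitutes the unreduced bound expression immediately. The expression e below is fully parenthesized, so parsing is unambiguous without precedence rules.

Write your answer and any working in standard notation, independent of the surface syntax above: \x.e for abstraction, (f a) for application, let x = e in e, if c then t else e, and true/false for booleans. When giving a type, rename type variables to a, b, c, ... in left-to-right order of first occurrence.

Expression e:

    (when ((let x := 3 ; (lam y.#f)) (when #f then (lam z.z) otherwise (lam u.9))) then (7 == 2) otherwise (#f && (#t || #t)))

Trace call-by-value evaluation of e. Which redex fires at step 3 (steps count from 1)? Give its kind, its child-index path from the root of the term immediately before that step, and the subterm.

Answer: beta at 0 : ((\y.false) (\u.9))

Trace:
step 0: (if ((let x = 3 in (\y.false)) (if false then (\z.z) else (\u.9))) then (7 == 2) else (false && (true || true)))
step 1: [let@0.0] (if ((\y.false) (if false then (\z.z) else (\u.9))) then (7 == 2) else (false && (true || true)))
step 2: [if@0.1] (if ((\y.false) (\u.9)) then (7 == 2) else (false && (true || true)))
step 3: [beta@0] (if false then (7 == 2) else (false && (true || true)))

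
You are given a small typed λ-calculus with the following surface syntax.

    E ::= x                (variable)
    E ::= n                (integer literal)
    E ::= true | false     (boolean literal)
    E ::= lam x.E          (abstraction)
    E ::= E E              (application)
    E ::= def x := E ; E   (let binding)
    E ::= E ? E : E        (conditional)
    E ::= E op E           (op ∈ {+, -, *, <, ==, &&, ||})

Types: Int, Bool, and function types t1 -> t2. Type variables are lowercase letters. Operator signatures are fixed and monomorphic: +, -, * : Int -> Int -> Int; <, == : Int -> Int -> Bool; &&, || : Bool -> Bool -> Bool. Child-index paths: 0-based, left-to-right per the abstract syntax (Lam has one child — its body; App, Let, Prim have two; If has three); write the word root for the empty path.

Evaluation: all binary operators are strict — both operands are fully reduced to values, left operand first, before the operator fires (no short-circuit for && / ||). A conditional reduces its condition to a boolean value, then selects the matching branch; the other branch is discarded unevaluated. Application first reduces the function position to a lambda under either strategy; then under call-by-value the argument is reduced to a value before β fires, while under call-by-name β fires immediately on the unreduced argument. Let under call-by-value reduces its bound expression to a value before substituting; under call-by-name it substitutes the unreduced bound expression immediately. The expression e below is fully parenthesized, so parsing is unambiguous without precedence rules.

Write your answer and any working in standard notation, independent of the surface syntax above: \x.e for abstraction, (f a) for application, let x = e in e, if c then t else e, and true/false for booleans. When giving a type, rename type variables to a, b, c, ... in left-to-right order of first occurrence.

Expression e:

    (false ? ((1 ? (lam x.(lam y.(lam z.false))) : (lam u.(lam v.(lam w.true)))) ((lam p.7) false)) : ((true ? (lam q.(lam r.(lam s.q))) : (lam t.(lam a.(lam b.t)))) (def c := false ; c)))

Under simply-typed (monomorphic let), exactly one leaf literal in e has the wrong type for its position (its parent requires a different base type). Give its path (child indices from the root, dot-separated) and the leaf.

Working:
  unify Bool ~ Bool
  unify Int ~ Bool
  FAIL: mismatch Int ~ Bool

Answer: 1.0.0 : 1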